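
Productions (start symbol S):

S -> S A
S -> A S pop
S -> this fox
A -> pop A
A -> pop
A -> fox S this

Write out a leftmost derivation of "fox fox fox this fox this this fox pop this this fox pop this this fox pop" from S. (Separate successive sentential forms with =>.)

S => A S pop => fox S this S pop => fox A S pop this S pop => fox fox S this S pop this S pop => fox fox A S pop this S pop this S pop => fox fox fox S this S pop this S pop this S pop => fox fox fox this fox this S pop this S pop this S pop => fox fox fox this fox this this fox pop this S pop this S pop => fox fox fox this fox this this fox pop this this fox pop this S pop => fox fox fox this fox this this fox pop this this fox pop this this fox pop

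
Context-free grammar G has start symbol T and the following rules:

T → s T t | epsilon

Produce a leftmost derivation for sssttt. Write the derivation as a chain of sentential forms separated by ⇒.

T ⇒ sTt   [T → s T t]
sTt ⇒ ssTtt   [T → s T t]
ssTtt ⇒ sssTttt   [T → s T t]
sssTttt ⇒ sssttt   [T → epsilon]

T ⇒ sTt ⇒ ssTtt ⇒ sssTttt ⇒ sssttt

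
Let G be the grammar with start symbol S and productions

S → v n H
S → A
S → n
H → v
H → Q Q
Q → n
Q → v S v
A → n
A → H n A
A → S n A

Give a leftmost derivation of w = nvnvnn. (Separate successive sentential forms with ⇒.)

S ⇒ A ⇒ HnA ⇒ QQnA ⇒ nQnA ⇒ nvSvnA ⇒ nvnvnA ⇒ nvnvnn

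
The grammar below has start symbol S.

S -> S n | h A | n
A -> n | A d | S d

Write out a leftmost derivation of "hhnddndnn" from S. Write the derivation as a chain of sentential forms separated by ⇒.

S ⇒ Sn   [S -> S n]
Sn ⇒ Snn   [S -> S n]
Snn ⇒ hAnn   [S -> h A]
hAnn ⇒ hSdnn   [A -> S d]
hSdnn ⇒ hSndnn   [S -> S n]
hSndnn ⇒ hhAndnn   [S -> h A]
hhAndnn ⇒ hhAdndnn   [A -> A d]
hhAdndnn ⇒ hhSddndnn   [A -> S d]
hhSddndnn ⇒ hhnddndnn   [S -> n]

S ⇒ Sn ⇒ Snn ⇒ hAnn ⇒ hSdnn ⇒ hSndnn ⇒ hhAndnn ⇒ hhAdndnn ⇒ hhSddndnn ⇒ hhnddndnn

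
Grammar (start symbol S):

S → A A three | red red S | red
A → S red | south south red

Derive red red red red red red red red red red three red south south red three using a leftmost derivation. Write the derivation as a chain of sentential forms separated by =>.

S => red red S   [S → red red S]
red red S => red red red red S   [S → red red S]
red red red red S => red red red red red red S   [S → red red S]
red red red red red red S => red red red red red red A A three   [S → A A three]
red red red red red red A A three => red red red red red red S red A three   [A → S red]
red red red red red red S red A three => red red red red red red A A three red A three   [S → A A three]
red red red red red red A A three red A three => red red red red red red S red A three red A three   [A → S red]
red red red red red red S red A three red A three => red red red red red red red red A three red A three   [S → red]
red red red red red red red red A three red A three => red red red red red red red red S red three red A three   [A → S red]
red red red red red red red red S red three red A three => red red red red red red red red red red three red A three   [S → red]
red red red red red red red red red red three red A three => red red red red red red red red red red three red south south red three   [A → south south red]

S => red red S => red red red red S => red red red red red red S => red red red red red red A A three => red red red red red red S red A three => red red red red red red A A three red A three => red red red red red red S red A three red A three => red red red red red red red red A three red A three => red red red red red red red red S red three red A three => red red red red red red red red red red three red A three => red red red red red red red red red red three red south south red three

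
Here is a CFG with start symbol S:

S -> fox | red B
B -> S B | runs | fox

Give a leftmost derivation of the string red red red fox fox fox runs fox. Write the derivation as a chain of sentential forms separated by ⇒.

S ⇒ red B ⇒ red S B ⇒ red red B B ⇒ red red S B B ⇒ red red red B B B ⇒ red red red S B B B ⇒ red red red fox B B B ⇒ red red red fox fox B B ⇒ red red red fox fox S B B ⇒ red red red fox fox fox B B ⇒ red red red fox fox fox runs B ⇒ red red red fox fox fox runs fox

S ⇒ red B   [S -> red B]
red B ⇒ red S B   [B -> S B]
red S B ⇒ red red B B   [S -> red B]
red red B B ⇒ red red S B B   [B -> S B]
red red S B B ⇒ red red red B B B   [S -> red B]
red red red B B B ⇒ red red red S B B B   [B -> S B]
red red red S B B B ⇒ red red red fox B B B   [S -> fox]
red red red fox B B B ⇒ red red red fox fox B B   [B -> fox]
red red red fox fox B B ⇒ red red red fox fox S B B   [B -> S B]
red red red fox fox S B B ⇒ red red red fox fox fox B B   [S -> fox]
red red red fox fox fox B B ⇒ red red red fox fox fox runs B   [B -> runs]
red red red fox fox fox runs B ⇒ red red red fox fox fox runs fox   [B -> fox]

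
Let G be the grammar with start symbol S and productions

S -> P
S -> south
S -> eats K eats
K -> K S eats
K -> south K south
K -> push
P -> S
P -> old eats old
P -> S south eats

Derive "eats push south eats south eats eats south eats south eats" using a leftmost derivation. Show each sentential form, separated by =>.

S => P => S south eats => P south eats => S south eats south eats => eats K eats south eats south eats => eats K S eats eats south eats south eats => eats K S eats S eats eats south eats south eats => eats push S eats S eats eats south eats south eats => eats push south eats S eats eats south eats south eats => eats push south eats south eats eats south eats south eats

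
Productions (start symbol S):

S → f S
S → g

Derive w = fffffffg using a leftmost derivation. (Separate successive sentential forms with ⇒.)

S ⇒ fS   [S → f S]
fS ⇒ ffS   [S → f S]
ffS ⇒ fffS   [S → f S]
fffS ⇒ ffffS   [S → f S]
ffffS ⇒ fffffS   [S → f S]
fffffS ⇒ ffffffS   [S → f S]
ffffffS ⇒ fffffffS   [S → f S]
fffffffS ⇒ fffffffg   [S → g]

S ⇒ fS ⇒ ffS ⇒ fffS ⇒ ffffS ⇒ fffffS ⇒ ffffffS ⇒ fffffffS ⇒ fffffffg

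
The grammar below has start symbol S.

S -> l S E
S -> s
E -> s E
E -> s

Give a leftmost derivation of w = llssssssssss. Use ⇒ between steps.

S ⇒ lSE   [S -> l S E]
lSE ⇒ llSEE   [S -> l S E]
llSEE ⇒ llsEE   [S -> s]
llsEE ⇒ llssEE   [E -> s E]
llssEE ⇒ llsssE   [E -> s]
llsssE ⇒ llssssE   [E -> s E]
llssssE ⇒ llsssssE   [E -> s E]
llsssssE ⇒ llssssssE   [E -> s E]
llssssssE ⇒ llsssssssE   [E -> s E]
llsssssssE ⇒ llssssssssE   [E -> s E]
llssssssssE ⇒ llsssssssssE   [E -> s E]
llsssssssssE ⇒ llssssssssss   [E -> s]

S ⇒ lSE ⇒ llSEE ⇒ llsEE ⇒ llssEE ⇒ llsssE ⇒ llssssE ⇒ llsssssE ⇒ llssssssE ⇒ llsssssssE ⇒ llssssssssE ⇒ llsssssssssE ⇒ llssssssssss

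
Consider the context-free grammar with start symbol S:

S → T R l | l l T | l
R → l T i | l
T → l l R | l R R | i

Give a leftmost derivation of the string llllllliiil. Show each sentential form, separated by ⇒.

S ⇒ TRl ⇒ llRRl ⇒ lllRl ⇒ llllTil ⇒ llllllRil ⇒ lllllllTiil ⇒ llllllliiil

S ⇒ TRl   [S → T R l]
TRl ⇒ llRRl   [T → l l R]
llRRl ⇒ lllRl   [R → l]
lllRl ⇒ llllTil   [R → l T i]
llllTil ⇒ llllllRil   [T → l l R]
llllllRil ⇒ lllllllTiil   [R → l T i]
lllllllTiil ⇒ llllllliiil   [T → i]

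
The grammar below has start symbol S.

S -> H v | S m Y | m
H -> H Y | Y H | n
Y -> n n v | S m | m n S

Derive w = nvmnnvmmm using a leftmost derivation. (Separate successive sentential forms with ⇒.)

S ⇒ SmY ⇒ SmYmY ⇒ HvmYmY ⇒ nvmYmY ⇒ nvmnnvmY ⇒ nvmnnvmSm ⇒ nvmnnvmmm

S ⇒ SmY   [S -> S m Y]
SmY ⇒ SmYmY   [S -> S m Y]
SmYmY ⇒ HvmYmY   [S -> H v]
HvmYmY ⇒ nvmYmY   [H -> n]
nvmYmY ⇒ nvmnnvmY   [Y -> n n v]
nvmnnvmY ⇒ nvmnnvmSm   [Y -> S m]
nvmnnvmSm ⇒ nvmnnvmmm   [S -> m]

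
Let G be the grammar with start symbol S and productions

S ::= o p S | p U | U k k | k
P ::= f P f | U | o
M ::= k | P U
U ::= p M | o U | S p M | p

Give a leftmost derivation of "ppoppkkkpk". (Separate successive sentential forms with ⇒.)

S⇒pU⇒pSpM⇒pUkkpM⇒pSpMkkpM⇒ppUpMkkpM⇒ppoUpMkkpM⇒ppoppMkkpM⇒ppoppkkkpM⇒ppoppkkkpk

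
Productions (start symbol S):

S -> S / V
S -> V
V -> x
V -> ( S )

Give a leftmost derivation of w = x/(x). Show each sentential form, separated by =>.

S => S/V   [S -> S / V]
S/V => V/V   [S -> V]
V/V => x/V   [V -> x]
x/V => x/(S)   [V -> ( S )]
x/(S) => x/(V)   [S -> V]
x/(V) => x/(x)   [V -> x]

S => S/V => V/V => x/V => x/(S) => x/(V) => x/(x)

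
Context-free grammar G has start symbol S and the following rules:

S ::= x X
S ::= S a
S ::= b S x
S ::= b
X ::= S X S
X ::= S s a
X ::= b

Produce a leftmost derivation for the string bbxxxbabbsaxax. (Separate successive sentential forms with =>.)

S => bSx   [S ::= b S x]
bSx => bSax   [S ::= S a]
bSax => bbSxax   [S ::= b S x]
bbSxax => bbxXxax   [S ::= x X]
bbxXxax => bbxSsaxax   [X ::= S s a]
bbxSsaxax => bbxxXsaxax   [S ::= x X]
bbxxXsaxax => bbxxSXSsaxax   [X ::= S X S]
bbxxSXSsaxax => bbxxSaXSsaxax   [S ::= S a]
bbxxSaXSsaxax => bbxxxXaXSsaxax   [S ::= x X]
bbxxxXaXSsaxax => bbxxxbaXSsaxax   [X ::= b]
bbxxxbaXSsaxax => bbxxxbabSsaxax   [X ::= b]
bbxxxbabSsaxax => bbxxxbabbsaxax   [S ::= b]

S => bSx => bSax => bbSxax => bbxXxax => bbxSsaxax => bbxxXsaxax => bbxxSXSsaxax => bbxxSaXSsaxax => bbxxxXaXSsaxax => bbxxxbaXSsaxax => bbxxxbabSsaxax => bbxxxbabbsaxax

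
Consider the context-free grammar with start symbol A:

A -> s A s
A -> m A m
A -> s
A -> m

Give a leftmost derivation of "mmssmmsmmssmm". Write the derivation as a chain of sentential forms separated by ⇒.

A ⇒ mAm ⇒ mmAmm ⇒ mmsAsmm ⇒ mmssAssmm ⇒ mmssmAmssmm ⇒ mmssmmAmmssmm ⇒ mmssmmsmmssmm

A ⇒ mAm   [A -> m A m]
mAm ⇒ mmAmm   [A -> m A m]
mmAmm ⇒ mmsAsmm   [A -> s A s]
mmsAsmm ⇒ mmssAssmm   [A -> s A s]
mmssAssmm ⇒ mmssmAmssmm   [A -> m A m]
mmssmAmssmm ⇒ mmssmmAmmssmm   [A -> m A m]
mmssmmAmmssmm ⇒ mmssmmsmmssmm   [A -> s]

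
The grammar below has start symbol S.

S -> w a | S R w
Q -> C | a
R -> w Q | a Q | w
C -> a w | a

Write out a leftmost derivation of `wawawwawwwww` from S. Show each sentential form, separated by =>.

S => SRw => SRwRw => SRwRwRw => SRwRwRwRw => waRwRwRwRw => wawQwRwRwRw => wawCwRwRwRw => wawawRwRwRw => wawawwQwRwRw => wawawwawRwRw => wawawwawwwRw => wawawwawwwww

S => SRw   [S -> S R w]
SRw => SRwRw   [S -> S R w]
SRwRw => SRwRwRw   [S -> S R w]
SRwRwRw => SRwRwRwRw   [S -> S R w]
SRwRwRwRw => waRwRwRwRw   [S -> w a]
waRwRwRwRw => wawQwRwRwRw   [R -> w Q]
wawQwRwRwRw => wawCwRwRwRw   [Q -> C]
wawCwRwRwRw => wawawRwRwRw   [C -> a]
wawawRwRwRw => wawawwQwRwRw   [R -> w Q]
wawawwQwRwRw => wawawwawRwRw   [Q -> a]
wawawwawRwRw => wawawwawwwRw   [R -> w]
wawawwawwwRw => wawawwawwwww   [R -> w]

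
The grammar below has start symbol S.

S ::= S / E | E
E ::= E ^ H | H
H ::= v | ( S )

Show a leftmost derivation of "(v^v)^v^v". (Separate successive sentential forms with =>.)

S => E   [S ::= E]
E => E^H   [E ::= E ^ H]
E^H => E^H^H   [E ::= E ^ H]
E^H^H => H^H^H   [E ::= H]
H^H^H => (S)^H^H   [H ::= ( S )]
(S)^H^H => (E)^H^H   [S ::= E]
(E)^H^H => (E^H)^H^H   [E ::= E ^ H]
(E^H)^H^H => (H^H)^H^H   [E ::= H]
(H^H)^H^H => (v^H)^H^H   [H ::= v]
(v^H)^H^H => (v^v)^H^H   [H ::= v]
(v^v)^H^H => (v^v)^v^H   [H ::= v]
(v^v)^v^H => (v^v)^v^v   [H ::= v]

S=>E=>E^H=>E^H^H=>H^H^H=>(S)^H^H=>(E)^H^H=>(E^H)^H^H=>(H^H)^H^H=>(v^H)^H^H=>(v^v)^H^H=>(v^v)^v^H=>(v^v)^v^v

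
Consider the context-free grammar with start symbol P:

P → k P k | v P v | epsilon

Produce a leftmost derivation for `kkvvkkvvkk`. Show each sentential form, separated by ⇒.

P ⇒ kPk ⇒ kkPkk ⇒ kkvPvkk ⇒ kkvvPvvkk ⇒ kkvvkPkvvkk ⇒ kkvvkkvvkk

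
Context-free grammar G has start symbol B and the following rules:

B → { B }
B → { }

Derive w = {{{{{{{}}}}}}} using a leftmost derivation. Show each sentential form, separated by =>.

B => {B} => {{B}} => {{{B}}} => {{{{B}}}} => {{{{{B}}}}} => {{{{{{B}}}}}} => {{{{{{{}}}}}}}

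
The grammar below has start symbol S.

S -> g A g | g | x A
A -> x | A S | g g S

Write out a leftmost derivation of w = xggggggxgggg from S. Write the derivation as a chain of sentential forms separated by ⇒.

S ⇒ xA   [S -> x A]
xA ⇒ xggS   [A -> g g S]
xggS ⇒ xgggAg   [S -> g A g]
xgggAg ⇒ xgggASg   [A -> A S]
xgggASg ⇒ xgggASSg   [A -> A S]
xgggASSg ⇒ xgggggSSSg   [A -> g g S]
xgggggSSSg ⇒ xggggggAgSSg   [S -> g A g]
xggggggAgSSg ⇒ xggggggxgSSg   [A -> x]
xggggggxgSSg ⇒ xggggggxggSg   [S -> g]
xggggggxggSg ⇒ xggggggxgggg   [S -> g]

S ⇒ xA ⇒ xggS ⇒ xgggAg ⇒ xgggASg ⇒ xgggASSg ⇒ xgggggSSSg ⇒ xggggggAgSSg ⇒ xggggggxgSSg ⇒ xggggggxggSg ⇒ xggggggxgggg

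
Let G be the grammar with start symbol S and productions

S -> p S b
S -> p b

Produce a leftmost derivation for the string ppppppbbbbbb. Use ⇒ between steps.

S ⇒ pSb ⇒ ppSbb ⇒ pppSbbb ⇒ ppppSbbbb ⇒ pppppSbbbbb ⇒ ppppppbbbbbb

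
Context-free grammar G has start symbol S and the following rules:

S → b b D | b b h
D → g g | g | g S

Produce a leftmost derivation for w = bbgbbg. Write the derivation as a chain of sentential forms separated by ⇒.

S ⇒ bbD ⇒ bbgS ⇒ bbgbbD ⇒ bbgbbg

S ⇒ bbD   [S → b b D]
bbD ⇒ bbgS   [D → g S]
bbgS ⇒ bbgbbD   [S → b b D]
bbgbbD ⇒ bbgbbg   [D → g]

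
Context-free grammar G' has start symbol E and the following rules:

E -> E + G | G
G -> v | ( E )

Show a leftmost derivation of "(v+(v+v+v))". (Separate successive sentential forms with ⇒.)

E ⇒ G   [E -> G]
G ⇒ (E)   [G -> ( E )]
(E) ⇒ (E+G)   [E -> E + G]
(E+G) ⇒ (G+G)   [E -> G]
(G+G) ⇒ (v+G)   [G -> v]
(v+G) ⇒ (v+(E))   [G -> ( E )]
(v+(E)) ⇒ (v+(E+G))   [E -> E + G]
(v+(E+G)) ⇒ (v+(E+G+G))   [E -> E + G]
(v+(E+G+G)) ⇒ (v+(G+G+G))   [E -> G]
(v+(G+G+G)) ⇒ (v+(v+G+G))   [G -> v]
(v+(v+G+G)) ⇒ (v+(v+v+G))   [G -> v]
(v+(v+v+G)) ⇒ (v+(v+v+v))   [G -> v]

E ⇒ G ⇒ (E) ⇒ (E+G) ⇒ (G+G) ⇒ (v+G) ⇒ (v+(E)) ⇒ (v+(E+G)) ⇒ (v+(E+G+G)) ⇒ (v+(G+G+G)) ⇒ (v+(v+G+G)) ⇒ (v+(v+v+G)) ⇒ (v+(v+v+v))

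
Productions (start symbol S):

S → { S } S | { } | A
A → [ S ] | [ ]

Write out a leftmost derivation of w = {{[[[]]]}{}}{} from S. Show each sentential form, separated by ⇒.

S ⇒ {S}S ⇒ {{S}S}S ⇒ {{A}S}S ⇒ {{[S]}S}S ⇒ {{[A]}S}S ⇒ {{[[S]]}S}S ⇒ {{[[A]]}S}S ⇒ {{[[[]]]}S}S ⇒ {{[[[]]]}{}}S ⇒ {{[[[]]]}{}}{}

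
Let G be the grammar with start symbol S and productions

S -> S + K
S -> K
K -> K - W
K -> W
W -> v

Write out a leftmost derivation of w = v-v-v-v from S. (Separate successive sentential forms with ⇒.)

S⇒K⇒K-W⇒K-W-W⇒K-W-W-W⇒W-W-W-W⇒v-W-W-W⇒v-v-W-W⇒v-v-v-W⇒v-v-v-v

S ⇒ K   [S -> K]
K ⇒ K-W   [K -> K - W]
K-W ⇒ K-W-W   [K -> K - W]
K-W-W ⇒ K-W-W-W   [K -> K - W]
K-W-W-W ⇒ W-W-W-W   [K -> W]
W-W-W-W ⇒ v-W-W-W   [W -> v]
v-W-W-W ⇒ v-v-W-W   [W -> v]
v-v-W-W ⇒ v-v-v-W   [W -> v]
v-v-v-W ⇒ v-v-v-v   [W -> v]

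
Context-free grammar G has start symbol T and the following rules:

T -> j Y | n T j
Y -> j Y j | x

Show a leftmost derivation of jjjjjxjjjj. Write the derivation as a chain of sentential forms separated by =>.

T => jY => jjYj => jjjYjj => jjjjYjjj => jjjjjYjjjj => jjjjjxjjjj

T => jY   [T -> j Y]
jY => jjYj   [Y -> j Y j]
jjYj => jjjYjj   [Y -> j Y j]
jjjYjj => jjjjYjjj   [Y -> j Y j]
jjjjYjjj => jjjjjYjjjj   [Y -> j Y j]
jjjjjYjjjj => jjjjjxjjjj   [Y -> x]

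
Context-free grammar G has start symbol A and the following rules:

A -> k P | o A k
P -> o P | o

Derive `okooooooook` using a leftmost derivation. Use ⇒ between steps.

A ⇒ oAk ⇒ okPk ⇒ okoPk ⇒ okooPk ⇒ okoooPk ⇒ okooooPk ⇒ okoooooPk ⇒ okooooooPk ⇒ okoooooooPk ⇒ okooooooook

A ⇒ oAk   [A -> o A k]
oAk ⇒ okPk   [A -> k P]
okPk ⇒ okoPk   [P -> o P]
okoPk ⇒ okooPk   [P -> o P]
okooPk ⇒ okoooPk   [P -> o P]
okoooPk ⇒ okooooPk   [P -> o P]
okooooPk ⇒ okoooooPk   [P -> o P]
okoooooPk ⇒ okooooooPk   [P -> o P]
okooooooPk ⇒ okoooooooPk   [P -> o P]
okoooooooPk ⇒ okooooooook   [P -> o]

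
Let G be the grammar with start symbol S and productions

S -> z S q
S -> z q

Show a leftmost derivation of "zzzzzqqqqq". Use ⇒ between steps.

S ⇒ zSq ⇒ zzSqq ⇒ zzzSqqq ⇒ zzzzSqqqq ⇒ zzzzzqqqqq

S ⇒ zSq   [S -> z S q]
zSq ⇒ zzSqq   [S -> z S q]
zzSqq ⇒ zzzSqqq   [S -> z S q]
zzzSqqq ⇒ zzzzSqqqq   [S -> z S q]
zzzzSqqqq ⇒ zzzzzqqqqq   [S -> z q]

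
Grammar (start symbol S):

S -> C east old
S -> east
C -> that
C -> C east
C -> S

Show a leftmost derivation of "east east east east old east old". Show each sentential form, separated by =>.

S => C east old   [S -> C east old]
C east old => S east old   [C -> S]
S east old => C east old east old   [S -> C east old]
C east old east old => C east east old east old   [C -> C east]
C east east old east old => C east east east old east old   [C -> C east]
C east east east old east old => S east east east old east old   [C -> S]
S east east east old east old => east east east east old east old   [S -> east]

S => C east old => S east old => C east old east old => C east east old east old => C east east east old east old => S east east east old east old => east east east east old east old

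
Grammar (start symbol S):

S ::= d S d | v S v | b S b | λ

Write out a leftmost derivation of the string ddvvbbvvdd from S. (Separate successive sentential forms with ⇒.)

S ⇒ dSd ⇒ ddSdd ⇒ ddvSvdd ⇒ ddvvSvvdd ⇒ ddvvbSbvvdd ⇒ ddvvbbvvdd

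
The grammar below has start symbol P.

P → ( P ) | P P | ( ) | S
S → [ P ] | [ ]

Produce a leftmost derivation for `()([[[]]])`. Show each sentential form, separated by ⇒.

P ⇒ PP ⇒ ()P ⇒ ()(P) ⇒ ()(S) ⇒ ()([P]) ⇒ ()([S]) ⇒ ()([[P]]) ⇒ ()([[S]]) ⇒ ()([[[]]])

P ⇒ PP   [P → P P]
PP ⇒ ()P   [P → ( )]
()P ⇒ ()(P)   [P → ( P )]
()(P) ⇒ ()(S)   [P → S]
()(S) ⇒ ()([P])   [S → [ P ]]
()([P]) ⇒ ()([S])   [P → S]
()([S]) ⇒ ()([[P]])   [S → [ P ]]
()([[P]]) ⇒ ()([[S]])   [P → S]
()([[S]]) ⇒ ()([[[]]])   [S → [ ]]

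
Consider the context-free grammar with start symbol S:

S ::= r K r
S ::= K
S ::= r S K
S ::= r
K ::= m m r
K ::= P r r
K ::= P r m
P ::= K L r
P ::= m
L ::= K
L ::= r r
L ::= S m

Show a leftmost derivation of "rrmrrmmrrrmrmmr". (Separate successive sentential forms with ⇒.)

S⇒rSK⇒rrKrK⇒rrPrmrK⇒rrKLrrmrK⇒rrPrrLrrmrK⇒rrmrrLrrmrK⇒rrmrrKrrmrK⇒rrmrrmmrrrmrK⇒rrmrrmmrrrmrmmr

S ⇒ rSK   [S ::= r S K]
rSK ⇒ rrKrK   [S ::= r K r]
rrKrK ⇒ rrPrmrK   [K ::= P r m]
rrPrmrK ⇒ rrKLrrmrK   [P ::= K L r]
rrKLrrmrK ⇒ rrPrrLrrmrK   [K ::= P r r]
rrPrrLrrmrK ⇒ rrmrrLrrmrK   [P ::= m]
rrmrrLrrmrK ⇒ rrmrrKrrmrK   [L ::= K]
rrmrrKrrmrK ⇒ rrmrrmmrrrmrK   [K ::= m m r]
rrmrrmmrrrmrK ⇒ rrmrrmmrrrmrmmr   [K ::= m m r]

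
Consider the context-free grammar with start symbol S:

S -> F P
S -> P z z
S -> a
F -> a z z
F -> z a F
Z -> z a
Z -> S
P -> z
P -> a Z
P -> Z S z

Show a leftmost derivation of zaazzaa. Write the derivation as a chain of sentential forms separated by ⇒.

S ⇒ FP ⇒ zaFP ⇒ zaazzP ⇒ zaazzaZ ⇒ zaazzaS ⇒ zaazzaa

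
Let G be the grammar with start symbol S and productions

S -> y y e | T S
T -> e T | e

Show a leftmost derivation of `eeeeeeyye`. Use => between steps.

S => TS => eTS => eeS => eeTS => eeeTS => eeeeTS => eeeeeTS => eeeeeeS => eeeeeeyye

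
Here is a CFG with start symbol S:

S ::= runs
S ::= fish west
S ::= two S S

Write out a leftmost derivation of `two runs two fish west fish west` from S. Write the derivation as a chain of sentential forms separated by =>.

S => two S S => two runs S => two runs two S S => two runs two fish west S => two runs two fish west fish west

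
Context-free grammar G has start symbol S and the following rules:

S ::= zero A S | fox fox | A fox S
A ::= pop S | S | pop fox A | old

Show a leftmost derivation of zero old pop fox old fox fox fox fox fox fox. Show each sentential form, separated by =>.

S => A fox S => S fox S => zero A S fox S => zero old S fox S => zero old A fox S fox S => zero old pop fox A fox S fox S => zero old pop fox old fox S fox S => zero old pop fox old fox fox fox fox S => zero old pop fox old fox fox fox fox fox fox

S => A fox S   [S ::= A fox S]
A fox S => S fox S   [A ::= S]
S fox S => zero A S fox S   [S ::= zero A S]
zero A S fox S => zero old S fox S   [A ::= old]
zero old S fox S => zero old A fox S fox S   [S ::= A fox S]
zero old A fox S fox S => zero old pop fox A fox S fox S   [A ::= pop fox A]
zero old pop fox A fox S fox S => zero old pop fox old fox S fox S   [A ::= old]
zero old pop fox old fox S fox S => zero old pop fox old fox fox fox fox S   [S ::= fox fox]
zero old pop fox old fox fox fox fox S => zero old pop fox old fox fox fox fox fox fox   [S ::= fox fox]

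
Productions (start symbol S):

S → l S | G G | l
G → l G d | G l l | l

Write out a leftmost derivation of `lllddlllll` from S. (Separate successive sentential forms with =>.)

S => GG => lGdG => llGddG => lllddG => lllddGll => lllddGllll => lllddlllll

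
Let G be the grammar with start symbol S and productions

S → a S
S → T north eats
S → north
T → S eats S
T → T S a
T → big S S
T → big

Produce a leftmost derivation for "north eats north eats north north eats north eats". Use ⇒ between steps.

S ⇒ T north eats ⇒ S eats S north eats ⇒ north eats S north eats ⇒ north eats T north eats north eats ⇒ north eats S eats S north eats north eats ⇒ north eats north eats S north eats north eats ⇒ north eats north eats north north eats north eats

S ⇒ T north eats   [S → T north eats]
T north eats ⇒ S eats S north eats   [T → S eats S]
S eats S north eats ⇒ north eats S north eats   [S → north]
north eats S north eats ⇒ north eats T north eats north eats   [S → T north eats]
north eats T north eats north eats ⇒ north eats S eats S north eats north eats   [T → S eats S]
north eats S eats S north eats north eats ⇒ north eats north eats S north eats north eats   [S → north]
north eats north eats S north eats north eats ⇒ north eats north eats north north eats north eats   [S → north]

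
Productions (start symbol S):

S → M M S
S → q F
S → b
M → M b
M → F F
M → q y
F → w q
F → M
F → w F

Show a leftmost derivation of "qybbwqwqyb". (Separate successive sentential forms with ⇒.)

S ⇒ MMS   [S → M M S]
MMS ⇒ MbMS   [M → M b]
MbMS ⇒ MbbMS   [M → M b]
MbbMS ⇒ qybbMS   [M → q y]
qybbMS ⇒ qybbFFS   [M → F F]
qybbFFS ⇒ qybbwqFS   [F → w q]
qybbwqFS ⇒ qybbwqwFS   [F → w F]
qybbwqwFS ⇒ qybbwqwMS   [F → M]
qybbwqwMS ⇒ qybbwqwqyS   [M → q y]
qybbwqwqyS ⇒ qybbwqwqyb   [S → b]

S ⇒ MMS ⇒ MbMS ⇒ MbbMS ⇒ qybbMS ⇒ qybbFFS ⇒ qybbwqFS ⇒ qybbwqwFS ⇒ qybbwqwMS ⇒ qybbwqwqyS ⇒ qybbwqwqyb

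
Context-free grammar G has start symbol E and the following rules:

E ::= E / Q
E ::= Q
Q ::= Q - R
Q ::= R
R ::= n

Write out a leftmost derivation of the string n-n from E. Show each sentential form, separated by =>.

E => Q   [E ::= Q]
Q => Q-R   [Q ::= Q - R]
Q-R => R-R   [Q ::= R]
R-R => n-R   [R ::= n]
n-R => n-n   [R ::= n]

E => Q => Q-R => R-R => n-R => n-n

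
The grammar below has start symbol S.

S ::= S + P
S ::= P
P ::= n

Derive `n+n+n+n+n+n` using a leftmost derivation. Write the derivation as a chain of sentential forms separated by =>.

S => S+P   [S ::= S + P]
S+P => S+P+P   [S ::= S + P]
S+P+P => S+P+P+P   [S ::= S + P]
S+P+P+P => S+P+P+P+P   [S ::= S + P]
S+P+P+P+P => S+P+P+P+P+P   [S ::= S + P]
S+P+P+P+P+P => P+P+P+P+P+P   [S ::= P]
P+P+P+P+P+P => n+P+P+P+P+P   [P ::= n]
n+P+P+P+P+P => n+n+P+P+P+P   [P ::= n]
n+n+P+P+P+P => n+n+n+P+P+P   [P ::= n]
n+n+n+P+P+P => n+n+n+n+P+P   [P ::= n]
n+n+n+n+P+P => n+n+n+n+n+P   [P ::= n]
n+n+n+n+n+P => n+n+n+n+n+n   [P ::= n]

S=>S+P=>S+P+P=>S+P+P+P=>S+P+P+P+P=>S+P+P+P+P+P=>P+P+P+P+P+P=>n+P+P+P+P+P=>n+n+P+P+P+P=>n+n+n+P+P+P=>n+n+n+n+P+P=>n+n+n+n+n+P=>n+n+n+n+n+n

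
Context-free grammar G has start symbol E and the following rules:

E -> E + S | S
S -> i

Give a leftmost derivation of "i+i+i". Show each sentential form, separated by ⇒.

E⇒E+S⇒E+S+S⇒S+S+S⇒i+S+S⇒i+i+S⇒i+i+i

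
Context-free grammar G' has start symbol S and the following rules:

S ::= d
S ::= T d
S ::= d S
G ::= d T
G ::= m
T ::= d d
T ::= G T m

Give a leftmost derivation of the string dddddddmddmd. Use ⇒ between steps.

S ⇒ dS   [S ::= d S]
dS ⇒ dTd   [S ::= T d]
dTd ⇒ dGTmd   [T ::= G T m]
dGTmd ⇒ ddTTmd   [G ::= d T]
ddTTmd ⇒ ddGTmTmd   [T ::= G T m]
ddGTmTmd ⇒ dddTTmTmd   [G ::= d T]
dddTTmTmd ⇒ dddddTmTmd   [T ::= d d]
dddddTmTmd ⇒ dddddddmTmd   [T ::= d d]
dddddddmTmd ⇒ dddddddmddmd   [T ::= d d]

S ⇒ dS ⇒ dTd ⇒ dGTmd ⇒ ddTTmd ⇒ ddGTmTmd ⇒ dddTTmTmd ⇒ dddddTmTmd ⇒ dddddddmTmd ⇒ dddddddmddmd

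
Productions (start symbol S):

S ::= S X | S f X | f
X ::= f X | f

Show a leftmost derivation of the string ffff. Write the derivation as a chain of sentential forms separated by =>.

S => SX   [S ::= S X]
SX => SXX   [S ::= S X]
SXX => fXX   [S ::= f]
fXX => ffXX   [X ::= f X]
ffXX => fffX   [X ::= f]
fffX => ffff   [X ::= f]

S => SX => SXX => fXX => ffXX => fffX => ffff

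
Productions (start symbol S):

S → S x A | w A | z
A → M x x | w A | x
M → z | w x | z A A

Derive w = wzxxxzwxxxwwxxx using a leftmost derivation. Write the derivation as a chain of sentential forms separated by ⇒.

S ⇒ SxA ⇒ wAxA ⇒ wMxxxA ⇒ wzxxxA ⇒ wzxxxMxx ⇒ wzxxxzAAxx ⇒ wzxxxzMxxAxx ⇒ wzxxxzwxxxAxx ⇒ wzxxxzwxxxwAxx ⇒ wzxxxzwxxxwwAxx ⇒ wzxxxzwxxxwwxxx

S ⇒ SxA   [S → S x A]
SxA ⇒ wAxA   [S → w A]
wAxA ⇒ wMxxxA   [A → M x x]
wMxxxA ⇒ wzxxxA   [M → z]
wzxxxA ⇒ wzxxxMxx   [A → M x x]
wzxxxMxx ⇒ wzxxxzAAxx   [M → z A A]
wzxxxzAAxx ⇒ wzxxxzMxxAxx   [A → M x x]
wzxxxzMxxAxx ⇒ wzxxxzwxxxAxx   [M → w x]
wzxxxzwxxxAxx ⇒ wzxxxzwxxxwAxx   [A → w A]
wzxxxzwxxxwAxx ⇒ wzxxxzwxxxwwAxx   [A → w A]
wzxxxzwxxxwwAxx ⇒ wzxxxzwxxxwwxxx   [A → x]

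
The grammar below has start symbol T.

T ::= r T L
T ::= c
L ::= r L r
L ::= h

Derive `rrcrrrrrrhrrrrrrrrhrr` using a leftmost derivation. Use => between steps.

T => rTL   [T ::= r T L]
rTL => rrTLL   [T ::= r T L]
rrTLL => rrcLL   [T ::= c]
rrcLL => rrcrLrL   [L ::= r L r]
rrcrLrL => rrcrrLrrL   [L ::= r L r]
rrcrrLrrL => rrcrrrLrrrL   [L ::= r L r]
rrcrrrLrrrL => rrcrrrrLrrrrL   [L ::= r L r]
rrcrrrrLrrrrL => rrcrrrrrLrrrrrL   [L ::= r L r]
rrcrrrrrLrrrrrL => rrcrrrrrrLrrrrrrL   [L ::= r L r]
rrcrrrrrrLrrrrrrL => rrcrrrrrrhrrrrrrL   [L ::= h]
rrcrrrrrrhrrrrrrL => rrcrrrrrrhrrrrrrrLr   [L ::= r L r]
rrcrrrrrrhrrrrrrrLr => rrcrrrrrrhrrrrrrrrLrr   [L ::= r L r]
rrcrrrrrrhrrrrrrrrLrr => rrcrrrrrrhrrrrrrrrhrr   [L ::= h]

T => rTL => rrTLL => rrcLL => rrcrLrL => rrcrrLrrL => rrcrrrLrrrL => rrcrrrrLrrrrL => rrcrrrrrLrrrrrL => rrcrrrrrrLrrrrrrL => rrcrrrrrrhrrrrrrL => rrcrrrrrrhrrrrrrrLr => rrcrrrrrrhrrrrrrrrLrr => rrcrrrrrrhrrrrrrrrhrr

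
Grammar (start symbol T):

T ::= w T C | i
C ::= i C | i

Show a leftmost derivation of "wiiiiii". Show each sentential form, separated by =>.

T => wTC => wiC => wiiC => wiiiC => wiiiiC => wiiiiiC => wiiiiii

T => wTC   [T ::= w T C]
wTC => wiC   [T ::= i]
wiC => wiiC   [C ::= i C]
wiiC => wiiiC   [C ::= i C]
wiiiC => wiiiiC   [C ::= i C]
wiiiiC => wiiiiiC   [C ::= i C]
wiiiiiC => wiiiiii   [C ::= i]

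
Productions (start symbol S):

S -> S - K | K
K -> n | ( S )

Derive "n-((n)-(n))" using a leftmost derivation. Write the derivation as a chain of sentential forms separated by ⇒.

S⇒S-K⇒K-K⇒n-K⇒n-(S)⇒n-(S-K)⇒n-(K-K)⇒n-((S)-K)⇒n-((K)-K)⇒n-((n)-K)⇒n-((n)-(S))⇒n-((n)-(K))⇒n-((n)-(n))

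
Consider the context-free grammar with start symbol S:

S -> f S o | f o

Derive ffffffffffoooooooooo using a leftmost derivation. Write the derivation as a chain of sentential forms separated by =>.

S => fSo => ffSoo => fffSooo => ffffSoooo => fffffSooooo => ffffffSoooooo => fffffffSooooooo => ffffffffSoooooooo => fffffffffSooooooooo => ffffffffffoooooooooo

S => fSo   [S -> f S o]
fSo => ffSoo   [S -> f S o]
ffSoo => fffSooo   [S -> f S o]
fffSooo => ffffSoooo   [S -> f S o]
ffffSoooo => fffffSooooo   [S -> f S o]
fffffSooooo => ffffffSoooooo   [S -> f S o]
ffffffSoooooo => fffffffSooooooo   [S -> f S o]
fffffffSooooooo => ffffffffSoooooooo   [S -> f S o]
ffffffffSoooooooo => fffffffffSooooooooo   [S -> f S o]
fffffffffSooooooooo => ffffffffffoooooooooo   [S -> f o]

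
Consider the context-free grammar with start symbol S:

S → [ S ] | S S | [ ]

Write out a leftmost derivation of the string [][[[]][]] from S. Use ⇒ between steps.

S ⇒ SS ⇒ []S ⇒ [][S] ⇒ [][SS] ⇒ [][[S]S] ⇒ [][[[]]S] ⇒ [][[[]][]]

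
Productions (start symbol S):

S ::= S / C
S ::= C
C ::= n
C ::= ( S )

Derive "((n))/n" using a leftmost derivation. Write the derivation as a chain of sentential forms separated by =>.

S => S/C   [S ::= S / C]
S/C => C/C   [S ::= C]
C/C => (S)/C   [C ::= ( S )]
(S)/C => (C)/C   [S ::= C]
(C)/C => ((S))/C   [C ::= ( S )]
((S))/C => ((C))/C   [S ::= C]
((C))/C => ((n))/C   [C ::= n]
((n))/C => ((n))/n   [C ::= n]

S => S/C => C/C => (S)/C => (C)/C => ((S))/C => ((C))/C => ((n))/C => ((n))/n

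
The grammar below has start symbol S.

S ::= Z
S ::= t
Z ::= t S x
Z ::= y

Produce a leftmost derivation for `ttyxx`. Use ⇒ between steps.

S ⇒ Z   [S ::= Z]
Z ⇒ tSx   [Z ::= t S x]
tSx ⇒ tZx   [S ::= Z]
tZx ⇒ ttSxx   [Z ::= t S x]
ttSxx ⇒ ttZxx   [S ::= Z]
ttZxx ⇒ ttyxx   [Z ::= y]

S ⇒ Z ⇒ tSx ⇒ tZx ⇒ ttSxx ⇒ ttZxx ⇒ ttyxx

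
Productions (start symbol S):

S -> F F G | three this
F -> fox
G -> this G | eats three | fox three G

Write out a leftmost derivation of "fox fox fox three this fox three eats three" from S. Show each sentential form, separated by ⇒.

S ⇒ F F G ⇒ fox F G ⇒ fox fox G ⇒ fox fox fox three G ⇒ fox fox fox three this G ⇒ fox fox fox three this fox three G ⇒ fox fox fox three this fox three eats three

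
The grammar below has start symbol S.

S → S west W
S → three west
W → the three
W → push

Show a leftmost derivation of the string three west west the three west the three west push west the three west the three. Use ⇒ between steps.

S ⇒ S west W   [S → S west W]
S west W ⇒ S west W west W   [S → S west W]
S west W west W ⇒ S west W west W west W   [S → S west W]
S west W west W west W ⇒ S west W west W west W west W   [S → S west W]
S west W west W west W west W ⇒ S west W west W west W west W west W   [S → S west W]
S west W west W west W west W west W ⇒ three west west W west W west W west W west W   [S → three west]
three west west W west W west W west W west W ⇒ three west west the three west W west W west W west W   [W → the three]
three west west the three west W west W west W west W ⇒ three west west the three west the three west W west W west W   [W → the three]
three west west the three west the three west W west W west W ⇒ three west west the three west the three west push west W west W   [W → push]
three west west the three west the three west push west W west W ⇒ three west west the three west the three west push west the three west W   [W → the three]
three west west the three west the three west push west the three west W ⇒ three west west the three west the three west push west the three west the three   [W → the three]

S ⇒ S west W ⇒ S west W west W ⇒ S west W west W west W ⇒ S west W west W west W west W ⇒ S west W west W west W west W west W ⇒ three west west W west W west W west W west W ⇒ three west west the three west W west W west W west W ⇒ three west west the three west the three west W west W west W ⇒ three west west the three west the three west push west W west W ⇒ three west west the three west the three west push west the three west W ⇒ three west west the three west the three west push west the three west the three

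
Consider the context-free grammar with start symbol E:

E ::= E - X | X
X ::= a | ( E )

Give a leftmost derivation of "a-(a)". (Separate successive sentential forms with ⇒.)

E ⇒ E-X ⇒ X-X ⇒ a-X ⇒ a-(E) ⇒ a-(X) ⇒ a-(a)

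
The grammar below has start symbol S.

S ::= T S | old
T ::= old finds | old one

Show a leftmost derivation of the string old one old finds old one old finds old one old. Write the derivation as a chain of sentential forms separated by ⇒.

S ⇒ T S ⇒ old one S ⇒ old one T S ⇒ old one old finds S ⇒ old one old finds T S ⇒ old one old finds old one S ⇒ old one old finds old one T S ⇒ old one old finds old one old finds S ⇒ old one old finds old one old finds T S ⇒ old one old finds old one old finds old one S ⇒ old one old finds old one old finds old one old

S ⇒ T S   [S ::= T S]
T S ⇒ old one S   [T ::= old one]
old one S ⇒ old one T S   [S ::= T S]
old one T S ⇒ old one old finds S   [T ::= old finds]
old one old finds S ⇒ old one old finds T S   [S ::= T S]
old one old finds T S ⇒ old one old finds old one S   [T ::= old one]
old one old finds old one S ⇒ old one old finds old one T S   [S ::= T S]
old one old finds old one T S ⇒ old one old finds old one old finds S   [T ::= old finds]
old one old finds old one old finds S ⇒ old one old finds old one old finds T S   [S ::= T S]
old one old finds old one old finds T S ⇒ old one old finds old one old finds old one S   [T ::= old one]
old one old finds old one old finds old one S ⇒ old one old finds old one old finds old one old   [S ::= old]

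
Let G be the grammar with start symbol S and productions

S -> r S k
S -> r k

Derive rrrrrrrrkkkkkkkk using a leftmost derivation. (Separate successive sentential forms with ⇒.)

S ⇒ rSk ⇒ rrSkk ⇒ rrrSkkk ⇒ rrrrSkkkk ⇒ rrrrrSkkkkk ⇒ rrrrrrSkkkkkk ⇒ rrrrrrrSkkkkkkk ⇒ rrrrrrrrkkkkkkkk

S ⇒ rSk   [S -> r S k]
rSk ⇒ rrSkk   [S -> r S k]
rrSkk ⇒ rrrSkkk   [S -> r S k]
rrrSkkk ⇒ rrrrSkkkk   [S -> r S k]
rrrrSkkkk ⇒ rrrrrSkkkkk   [S -> r S k]
rrrrrSkkkkk ⇒ rrrrrrSkkkkkk   [S -> r S k]
rrrrrrSkkkkkk ⇒ rrrrrrrSkkkkkkk   [S -> r S k]
rrrrrrrSkkkkkkk ⇒ rrrrrrrrkkkkkkkk   [S -> r k]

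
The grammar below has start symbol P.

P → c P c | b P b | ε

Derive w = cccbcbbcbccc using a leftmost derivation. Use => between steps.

P => cPc => ccPcc => cccPccc => cccbPbccc => cccbcPcbccc => cccbcbPbcbccc => cccbcbbcbccc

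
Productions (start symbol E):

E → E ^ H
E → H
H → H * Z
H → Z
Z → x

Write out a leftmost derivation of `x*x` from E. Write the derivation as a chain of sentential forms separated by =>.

E=>H=>H*Z=>Z*Z=>x*Z=>x*x

E => H   [E → H]
H => H*Z   [H → H * Z]
H*Z => Z*Z   [H → Z]
Z*Z => x*Z   [Z → x]
x*Z => x*x   [Z → x]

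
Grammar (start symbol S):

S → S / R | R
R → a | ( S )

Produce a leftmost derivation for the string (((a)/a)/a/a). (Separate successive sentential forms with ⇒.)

S ⇒ R ⇒ (S) ⇒ (S/R) ⇒ (S/R/R) ⇒ (R/R/R) ⇒ ((S)/R/R) ⇒ ((S/R)/R/R) ⇒ ((R/R)/R/R) ⇒ (((S)/R)/R/R) ⇒ (((R)/R)/R/R) ⇒ (((a)/R)/R/R) ⇒ (((a)/a)/R/R) ⇒ (((a)/a)/a/R) ⇒ (((a)/a)/a/a)

S ⇒ R   [S → R]
R ⇒ (S)   [R → ( S )]
(S) ⇒ (S/R)   [S → S / R]
(S/R) ⇒ (S/R/R)   [S → S / R]
(S/R/R) ⇒ (R/R/R)   [S → R]
(R/R/R) ⇒ ((S)/R/R)   [R → ( S )]
((S)/R/R) ⇒ ((S/R)/R/R)   [S → S / R]
((S/R)/R/R) ⇒ ((R/R)/R/R)   [S → R]
((R/R)/R/R) ⇒ (((S)/R)/R/R)   [R → ( S )]
(((S)/R)/R/R) ⇒ (((R)/R)/R/R)   [S → R]
(((R)/R)/R/R) ⇒ (((a)/R)/R/R)   [R → a]
(((a)/R)/R/R) ⇒ (((a)/a)/R/R)   [R → a]
(((a)/a)/R/R) ⇒ (((a)/a)/a/R)   [R → a]
(((a)/a)/a/R) ⇒ (((a)/a)/a/a)   [R → a]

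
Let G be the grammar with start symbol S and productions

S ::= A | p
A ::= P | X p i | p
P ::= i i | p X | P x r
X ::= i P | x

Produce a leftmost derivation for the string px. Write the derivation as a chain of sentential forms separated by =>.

S=>A=>P=>pX=>px

S => A   [S ::= A]
A => P   [A ::= P]
P => pX   [P ::= p X]
pX => px   [X ::= x]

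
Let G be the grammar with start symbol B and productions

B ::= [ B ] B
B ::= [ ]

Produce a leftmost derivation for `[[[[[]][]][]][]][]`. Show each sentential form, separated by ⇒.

B⇒[B]B⇒[[B]B]B⇒[[[B]B]B]B⇒[[[[B]B]B]B]B⇒[[[[[]]B]B]B]B⇒[[[[[]][]]B]B]B⇒[[[[[]][]][]]B]B⇒[[[[[]][]][]][]]B⇒[[[[[]][]][]][]][]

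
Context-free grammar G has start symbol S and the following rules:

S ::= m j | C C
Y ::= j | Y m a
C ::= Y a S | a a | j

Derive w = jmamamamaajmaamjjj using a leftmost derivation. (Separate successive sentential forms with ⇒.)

S ⇒ CC ⇒ YaSC ⇒ YmaaSC ⇒ YmamaaSC ⇒ YmamamaaSC ⇒ YmamamamaaSC ⇒ jmamamamaaSC ⇒ jmamamamaaCCC ⇒ jmamamamaaYaSCC ⇒ jmamamamaaYmaaSCC ⇒ jmamamamaajmaaSCC ⇒ jmamamamaajmaamjCC ⇒ jmamamamaajmaamjjC ⇒ jmamamamaajmaamjjj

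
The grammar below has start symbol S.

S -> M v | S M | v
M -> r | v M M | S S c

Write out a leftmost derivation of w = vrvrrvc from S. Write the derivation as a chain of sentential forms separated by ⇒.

S ⇒ SM ⇒ vM ⇒ vSSc ⇒ vSMSc ⇒ vSMMSc ⇒ vMvMMSc ⇒ vrvMMSc ⇒ vrvrMSc ⇒ vrvrrSc ⇒ vrvrrvc

S ⇒ SM   [S -> S M]
SM ⇒ vM   [S -> v]
vM ⇒ vSSc   [M -> S S c]
vSSc ⇒ vSMSc   [S -> S M]
vSMSc ⇒ vSMMSc   [S -> S M]
vSMMSc ⇒ vMvMMSc   [S -> M v]
vMvMMSc ⇒ vrvMMSc   [M -> r]
vrvMMSc ⇒ vrvrMSc   [M -> r]
vrvrMSc ⇒ vrvrrSc   [M -> r]
vrvrrSc ⇒ vrvrrvc   [S -> v]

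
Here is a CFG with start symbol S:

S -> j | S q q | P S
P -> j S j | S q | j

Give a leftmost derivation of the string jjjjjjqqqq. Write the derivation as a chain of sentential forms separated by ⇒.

S⇒PS⇒jS⇒jSqq⇒jPSqq⇒jjSqq⇒jjPSqq⇒jjjSjSqq⇒jjjjjSqq⇒jjjjjSqqqq⇒jjjjjjqqqq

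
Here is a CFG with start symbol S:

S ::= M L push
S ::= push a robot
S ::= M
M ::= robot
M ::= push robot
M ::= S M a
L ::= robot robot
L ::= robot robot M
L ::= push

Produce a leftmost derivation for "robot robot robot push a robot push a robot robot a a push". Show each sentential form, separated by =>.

S => M L push   [S ::= M L push]
M L push => robot L push   [M ::= robot]
robot L push => robot robot robot M push   [L ::= robot robot M]
robot robot robot M push => robot robot robot S M a push   [M ::= S M a]
robot robot robot S M a push => robot robot robot push a robot M a push   [S ::= push a robot]
robot robot robot push a robot M a push => robot robot robot push a robot S M a a push   [M ::= S M a]
robot robot robot push a robot S M a a push => robot robot robot push a robot push a robot M a a push   [S ::= push a robot]
robot robot robot push a robot push a robot M a a push => robot robot robot push a robot push a robot robot a a push   [M ::= robot]

S => M L push => robot L push => robot robot robot M push => robot robot robot S M a push => robot robot robot push a robot M a push => robot robot robot push a robot S M a a push => robot robot robot push a robot push a robot M a a push => robot robot robot push a robot push a robot robot a a push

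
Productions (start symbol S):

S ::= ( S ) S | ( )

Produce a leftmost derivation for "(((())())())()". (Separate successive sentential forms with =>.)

S => (S)S => ((S)S)S => (((S)S)S)S => (((())S)S)S => (((())())S)S => (((())())())S => (((())())())()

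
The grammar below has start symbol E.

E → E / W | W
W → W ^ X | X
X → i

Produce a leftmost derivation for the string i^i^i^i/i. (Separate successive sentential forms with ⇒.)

E ⇒ E/W ⇒ W/W ⇒ W^X/W ⇒ W^X^X/W ⇒ W^X^X^X/W ⇒ X^X^X^X/W ⇒ i^X^X^X/W ⇒ i^i^X^X/W ⇒ i^i^i^X/W ⇒ i^i^i^i/W ⇒ i^i^i^i/X ⇒ i^i^i^i/i

E ⇒ E/W   [E → E / W]
E/W ⇒ W/W   [E → W]
W/W ⇒ W^X/W   [W → W ^ X]
W^X/W ⇒ W^X^X/W   [W → W ^ X]
W^X^X/W ⇒ W^X^X^X/W   [W → W ^ X]
W^X^X^X/W ⇒ X^X^X^X/W   [W → X]
X^X^X^X/W ⇒ i^X^X^X/W   [X → i]
i^X^X^X/W ⇒ i^i^X^X/W   [X → i]
i^i^X^X/W ⇒ i^i^i^X/W   [X → i]
i^i^i^X/W ⇒ i^i^i^i/W   [X → i]
i^i^i^i/W ⇒ i^i^i^i/X   [W → X]
i^i^i^i/X ⇒ i^i^i^i/i   [X → i]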